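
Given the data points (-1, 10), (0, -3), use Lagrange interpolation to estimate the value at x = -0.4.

Lagrange interpolation formula:
P(x) = Σ yᵢ × Lᵢ(x)
where Lᵢ(x) = Π_{j≠i} (x - xⱼ)/(xᵢ - xⱼ)

L_0(-0.4) = (-0.4 - 0)/(-1 - 0) = 0.400000
L_1(-0.4) = (-0.4 - (-1))/(0 - (-1)) = 0.600000

P(-0.4) = 10×L_0(-0.4) + (-3)×L_1(-0.4)
P(-0.4) = 2.200000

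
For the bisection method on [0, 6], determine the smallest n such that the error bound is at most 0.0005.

We need (b-a)/2^n ≤ 0.0005
(6 - 0)/2^n ≤ 0.0005
6/2^n ≤ 0.0005
2^n ≥ 12000
n ≥ log₂(12000) = 13.55
n ≥ 14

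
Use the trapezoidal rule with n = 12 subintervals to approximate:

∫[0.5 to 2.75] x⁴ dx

f(x) = x⁴
a = 0.5, b = 2.75, n = 12
h = (b - a)/n = 0.187500

Trapezoidal rule: (h/2)[f(x₀) + 2f(x₁) + 2f(x₂) + ... + f(xₙ)]

x_0 = 0.5000, f(x_0) = 0.062500, coefficient = 1
x_1 = 0.6875, f(x_1) = 0.223404, coefficient = 2
x_2 = 0.8750, f(x_2) = 0.586182, coefficient = 2
x_3 = 1.0625, f(x_3) = 1.274429, coefficient = 2
x_4 = 1.2500, f(x_4) = 2.441406, coefficient = 2
x_5 = 1.4375, f(x_5) = 4.270035, coefficient = 2
x_6 = 1.6250, f(x_6) = 6.972900, coefficient = 2
x_7 = 1.8125, f(x_7) = 10.792252, coefficient = 2
x_8 = 2.0000, f(x_8) = 16.000000, coefficient = 2
x_9 = 2.1875, f(x_9) = 22.897720, coefficient = 2
x_10 = 2.3750, f(x_10) = 31.816650, coefficient = 2
x_11 = 2.5625, f(x_11) = 43.117691, coefficient = 2
x_12 = 2.7500, f(x_12) = 57.191406, coefficient = 1

I ≈ (0.187500/2) × 338.039246 = 31.691179
Exact value: 31.449023
Error: 0.242156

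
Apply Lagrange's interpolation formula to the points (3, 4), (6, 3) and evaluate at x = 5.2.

Lagrange interpolation formula:
P(x) = Σ yᵢ × Lᵢ(x)
where Lᵢ(x) = Π_{j≠i} (x - xⱼ)/(xᵢ - xⱼ)

L_0(5.2) = (5.2 - 6)/(3 - 6) = 0.266667
L_1(5.2) = (5.2 - 3)/(6 - 3) = 0.733333

P(5.2) = 4×L_0(5.2) + 3×L_1(5.2)
P(5.2) = 3.266667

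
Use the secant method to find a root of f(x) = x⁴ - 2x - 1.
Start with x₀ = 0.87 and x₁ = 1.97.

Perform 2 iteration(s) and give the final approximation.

f(x) = x⁴ - 2x - 1
x₀ = 0.87, x₁ = 1.97

Secant formula: x_{n+1} = x_n - f(x_n)(x_n - x_{n-1})/(f(x_n) - f(x_{n-1}))

Iteration 1:
  f(0.870000) = -2.167102
  f(1.970000) = 10.121385
  x_2 = 1.970000 - 10.121385×(1.970000 - 0.870000)/(10.121385 - (-2.167102))
       = 1.063987
Iteration 2:
  f(1.970000) = 10.121385
  f(1.063987) = -1.846394
  x_3 = 1.063987 - (-1.846394)×(1.063987 - 1.970000)/(-1.846394 - 10.121385)
       = 1.203767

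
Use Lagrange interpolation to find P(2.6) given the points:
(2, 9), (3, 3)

Lagrange interpolation formula:
P(x) = Σ yᵢ × Lᵢ(x)
where Lᵢ(x) = Π_{j≠i} (x - xⱼ)/(xᵢ - xⱼ)

L_0(2.6) = (2.6 - 3)/(2 - 3) = 0.400000
L_1(2.6) = (2.6 - 2)/(3 - 2) = 0.600000

P(2.6) = 9×L_0(2.6) + 3×L_1(2.6)
P(2.6) = 5.400000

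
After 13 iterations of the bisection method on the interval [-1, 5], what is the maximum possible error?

Bisection error bound: |error| ≤ (b-a)/2^n
|error| ≤ (5 - (-1))/2^13 = 6/2^13
|error| ≤ 0.0007324219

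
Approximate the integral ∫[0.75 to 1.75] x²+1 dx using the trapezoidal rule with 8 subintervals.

f(x) = x²+1
a = 0.75, b = 1.75, n = 8
h = (b - a)/n = 0.125000

Trapezoidal rule: (h/2)[f(x₀) + 2f(x₁) + 2f(x₂) + ... + f(xₙ)]

x_0 = 0.7500, f(x_0) = 1.562500, coefficient = 1
x_1 = 0.8750, f(x_1) = 1.765625, coefficient = 2
x_2 = 1.0000, f(x_2) = 2.000000, coefficient = 2
x_3 = 1.1250, f(x_3) = 2.265625, coefficient = 2
x_4 = 1.2500, f(x_4) = 2.562500, coefficient = 2
x_5 = 1.3750, f(x_5) = 2.890625, coefficient = 2
x_6 = 1.5000, f(x_6) = 3.250000, coefficient = 2
x_7 = 1.6250, f(x_7) = 3.640625, coefficient = 2
x_8 = 1.7500, f(x_8) = 4.062500, coefficient = 1

I ≈ (0.125000/2) × 42.375000 = 2.648438
Exact value: 2.645833
Error: 0.002604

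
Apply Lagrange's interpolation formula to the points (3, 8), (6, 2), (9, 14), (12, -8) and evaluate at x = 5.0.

Lagrange interpolation formula:
P(x) = Σ yᵢ × Lᵢ(x)
where Lᵢ(x) = Π_{j≠i} (x - xⱼ)/(xᵢ - xⱼ)

L_0(5.0) = (5.0 - 6)/(3 - 6) × (5.0 - 9)/(3 - 9) × (5.0 - 12)/(3 - 12) = 0.172840
L_1(5.0) = (5.0 - 3)/(6 - 3) × (5.0 - 9)/(6 - 9) × (5.0 - 12)/(6 - 12) = 1.037037
L_2(5.0) = (5.0 - 3)/(9 - 3) × (5.0 - 6)/(9 - 6) × (5.0 - 12)/(9 - 12) = -0.259259
L_3(5.0) = (5.0 - 3)/(12 - 3) × (5.0 - 6)/(12 - 6) × (5.0 - 9)/(12 - 9) = 0.049383

P(5.0) = 8×L_0(5.0) + 2×L_1(5.0) + 14×L_2(5.0) + (-8)×L_3(5.0)
P(5.0) = -0.567901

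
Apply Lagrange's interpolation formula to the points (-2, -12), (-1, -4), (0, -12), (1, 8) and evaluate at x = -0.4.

Lagrange interpolation formula:
P(x) = Σ yᵢ × Lᵢ(x)
where Lᵢ(x) = Π_{j≠i} (x - xⱼ)/(xᵢ - xⱼ)

L_0(-0.4) = (-0.4 - (-1))/(-2 - (-1)) × (-0.4 - 0)/(-2 - 0) × (-0.4 - 1)/(-2 - 1) = -0.056000
L_1(-0.4) = (-0.4 - (-2))/(-1 - (-2)) × (-0.4 - 0)/(-1 - 0) × (-0.4 - 1)/(-1 - 1) = 0.448000
L_2(-0.4) = (-0.4 - (-2))/(0 - (-2)) × (-0.4 - (-1))/(0 - (-1)) × (-0.4 - 1)/(0 - 1) = 0.672000
L_3(-0.4) = (-0.4 - (-2))/(1 - (-2)) × (-0.4 - (-1))/(1 - (-1)) × (-0.4 - 0)/(1 - 0) = -0.064000

P(-0.4) = (-12)×L_0(-0.4) + (-4)×L_1(-0.4) + (-12)×L_2(-0.4) + 8×L_3(-0.4)
P(-0.4) = -9.696000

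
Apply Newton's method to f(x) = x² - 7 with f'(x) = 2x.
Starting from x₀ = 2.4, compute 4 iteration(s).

f(x) = x² - 7
f'(x) = 2x
x₀ = 2.4

Newton-Raphson formula: x_{n+1} = x_n - f(x_n)/f'(x_n)

Iteration 1:
  f(2.400000) = -1.240000
  f'(2.400000) = 4.800000
  x_1 = 2.400000 - (-1.240000)/4.800000 = 2.658333
Iteration 2:
  f(2.658333) = 0.066736
  f'(2.658333) = 5.316667
  x_2 = 2.658333 - 0.066736/5.316667 = 2.645781
Iteration 3:
  f(2.645781) = 0.000158
  f'(2.645781) = 5.291562
  x_3 = 2.645781 - 0.000158/5.291562 = 2.645751
Iteration 4:
  f(2.645751) = 0.000000
  f'(2.645751) = 5.291503
  x_4 = 2.645751 - 0.000000/5.291503 = 2.645751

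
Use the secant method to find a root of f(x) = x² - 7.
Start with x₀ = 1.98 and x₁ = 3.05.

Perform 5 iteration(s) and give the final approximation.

f(x) = x² - 7
x₀ = 1.98, x₁ = 3.05

Secant formula: x_{n+1} = x_n - f(x_n)(x_n - x_{n-1})/(f(x_n) - f(x_{n-1}))

Iteration 1:
  f(1.980000) = -3.079600
  f(3.050000) = 2.302500
  x_2 = 3.050000 - 2.302500×(3.050000 - 1.980000)/(2.302500 - (-3.079600))
       = 2.592247
Iteration 2:
  f(3.050000) = 2.302500
  f(2.592247) = -0.280258
  x_3 = 2.592247 - (-0.280258)×(2.592247 - 3.050000)/(-0.280258 - 2.302500)
       = 2.641918
Iteration 3:
  f(2.592247) = -0.280258
  f(2.641918) = -0.020270
  x_4 = 2.641918 - (-0.020270)×(2.641918 - 2.592247)/(-0.020270 - (-0.280258))
       = 2.645790
Iteration 4:
  f(2.641918) = -0.020270
  f(2.645790) = 0.000207
  x_5 = 2.645790 - 0.000207×(2.645790 - 2.641918)/(0.000207 - (-0.020270))
       = 2.645751
Iteration 5:
  f(2.645790) = 0.000207
  f(2.645751) = 0.000000
  x_6 = 2.645751 - 0.000000×(2.645751 - 2.645790)/(0.000000 - 0.000207)
       = 2.645751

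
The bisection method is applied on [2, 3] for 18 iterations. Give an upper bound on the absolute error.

Bisection error bound: |error| ≤ (b-a)/2^n
|error| ≤ (3 - 2)/2^18 = 1/2^18
|error| ≤ 0.0000038147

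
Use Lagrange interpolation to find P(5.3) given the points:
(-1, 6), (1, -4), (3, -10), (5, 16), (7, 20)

Lagrange interpolation formula:
P(x) = Σ yᵢ × Lᵢ(x)
where Lᵢ(x) = Π_{j≠i} (x - xⱼ)/(xᵢ - xⱼ)

L_0(5.3) = (5.3 - 1)/(-1 - 1) × (5.3 - 3)/(-1 - 3) × (5.3 - 5)/(-1 - 5) × (5.3 - 7)/(-1 - 7) = -0.013135
L_1(5.3) = (5.3 - (-1))/(1 - (-1)) × (5.3 - 3)/(1 - 3) × (5.3 - 5)/(1 - 5) × (5.3 - 7)/(1 - 7) = 0.076978
L_2(5.3) = (5.3 - (-1))/(3 - (-1)) × (5.3 - 1)/(3 - 1) × (5.3 - 5)/(3 - 5) × (5.3 - 7)/(3 - 7) = -0.215873
L_3(5.3) = (5.3 - (-1))/(5 - (-1)) × (5.3 - 1)/(5 - 1) × (5.3 - 3)/(5 - 3) × (5.3 - 7)/(5 - 7) = 1.103353
L_4(5.3) = (5.3 - (-1))/(7 - (-1)) × (5.3 - 1)/(7 - 1) × (5.3 - 3)/(7 - 3) × (5.3 - 5)/(7 - 5) = 0.048677

P(5.3) = 6×L_0(5.3) + (-4)×L_1(5.3) + (-10)×L_2(5.3) + 16×L_3(5.3) + 20×L_4(5.3)
P(5.3) = 20.399208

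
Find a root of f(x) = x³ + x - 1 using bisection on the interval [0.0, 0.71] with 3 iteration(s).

f(x) = x³ + x - 1
Initial interval: [0.0, 0.71]

Iteration 1:
  c_1 = (0.000000 + 0.710000)/2 = 0.355000
  f(c_1) = f(0.355000) = -0.600261
  f(a) × f(c) ≥ 0, new interval: [0.355000, 0.710000]
Iteration 2:
  c_2 = (0.355000 + 0.710000)/2 = 0.532500
  f(c_2) = f(0.532500) = -0.316506
  f(a) × f(c) ≥ 0, new interval: [0.532500, 0.710000]
Iteration 3:
  c_3 = (0.532500 + 0.710000)/2 = 0.621250
  f(c_3) = f(0.621250) = -0.138978
  f(a) × f(c) ≥ 0, new interval: [0.621250, 0.710000]

After 3 iteration(s), the approximation is c_3 = 0.621250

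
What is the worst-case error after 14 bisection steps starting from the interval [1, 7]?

Bisection error bound: |error| ≤ (b-a)/2^n
|error| ≤ (7 - 1)/2^14 = 6/2^14
|error| ≤ 0.0003662109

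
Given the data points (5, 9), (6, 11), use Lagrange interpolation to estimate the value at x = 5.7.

Lagrange interpolation formula:
P(x) = Σ yᵢ × Lᵢ(x)
where Lᵢ(x) = Π_{j≠i} (x - xⱼ)/(xᵢ - xⱼ)

L_0(5.7) = (5.7 - 6)/(5 - 6) = 0.300000
L_1(5.7) = (5.7 - 5)/(6 - 5) = 0.700000

P(5.7) = 9×L_0(5.7) + 11×L_1(5.7)
P(5.7) = 10.400000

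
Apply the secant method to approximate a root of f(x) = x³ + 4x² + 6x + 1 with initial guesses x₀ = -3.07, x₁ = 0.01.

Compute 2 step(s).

f(x) = x³ + 4x² + 6x + 1
x₀ = -3.07, x₁ = 0.01

Secant formula: x_{n+1} = x_n - f(x_n)(x_n - x_{n-1})/(f(x_n) - f(x_{n-1}))

Iteration 1:
  f(-3.070000) = -8.654843
  f(0.010000) = 1.060401
  x_2 = 0.010000 - 1.060401×(0.010000 - (-3.070000))/(1.060401 - (-8.654843))
       = -0.326176
Iteration 2:
  f(0.010000) = 1.060401
  f(-0.326176) = -0.566196
  x_3 = -0.326176 - (-0.566196)×(-0.326176 - 0.010000)/(-0.566196 - 1.060401)
       = -0.209158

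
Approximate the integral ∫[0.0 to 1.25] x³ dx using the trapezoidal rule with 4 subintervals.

f(x) = x³
a = 0.0, b = 1.25, n = 4
h = (b - a)/n = 0.312500

Trapezoidal rule: (h/2)[f(x₀) + 2f(x₁) + 2f(x₂) + ... + f(xₙ)]

x_0 = 0.0000, f(x_0) = 0.000000, coefficient = 1
x_1 = 0.3125, f(x_1) = 0.030518, coefficient = 2
x_2 = 0.6250, f(x_2) = 0.244141, coefficient = 2
x_3 = 0.9375, f(x_3) = 0.823975, coefficient = 2
x_4 = 1.2500, f(x_4) = 1.953125, coefficient = 1

I ≈ (0.312500/2) × 4.150391 = 0.648499
Exact value: 0.610352
Error: 0.038147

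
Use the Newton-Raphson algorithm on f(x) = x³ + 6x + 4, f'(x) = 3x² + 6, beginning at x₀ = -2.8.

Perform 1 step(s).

f(x) = x³ + 6x + 4
f'(x) = 3x² + 6
x₀ = -2.8

Newton-Raphson formula: x_{n+1} = x_n - f(x_n)/f'(x_n)

Iteration 1:
  f(-2.800000) = -34.752000
  f'(-2.800000) = 29.520000
  x_1 = -2.800000 - (-34.752000)/29.520000 = -1.622764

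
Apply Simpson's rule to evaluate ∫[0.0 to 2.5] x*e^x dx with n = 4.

f(x) = x*e^x
a = 0.0, b = 2.5, n = 4
h = (b - a)/n = 0.625000

Simpson's rule: (h/3)[f(x₀) + 4f(x₁) + 2f(x₂) + ... + f(xₙ)]

x_0 = 0.0000, f(x_0) = 0.000000, coefficient = 1
x_1 = 0.6250, f(x_1) = 1.167654, coefficient = 4
x_2 = 1.2500, f(x_2) = 4.362929, coefficient = 2
x_3 = 1.8750, f(x_3) = 12.226536, coefficient = 4
x_4 = 2.5000, f(x_4) = 30.456235, coefficient = 1

I ≈ (0.625000/3) × 92.758851 = 19.324761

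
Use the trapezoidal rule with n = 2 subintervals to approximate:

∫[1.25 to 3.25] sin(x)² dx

f(x) = sin(x)²
a = 1.25, b = 3.25, n = 2
h = (b - a)/n = 1.000000

Trapezoidal rule: (h/2)[f(x₀) + 2f(x₁) + 2f(x₂) + ... + f(xₙ)]

x_0 = 1.2500, f(x_0) = 0.900572, coefficient = 1
x_1 = 2.2500, f(x_1) = 0.605398, coefficient = 2
x_2 = 3.2500, f(x_2) = 0.011706, coefficient = 1

I ≈ (1.000000/2) × 2.123074 = 1.061537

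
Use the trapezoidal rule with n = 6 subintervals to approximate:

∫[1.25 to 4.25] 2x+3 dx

f(x) = 2x+3
a = 1.25, b = 4.25, n = 6
h = (b - a)/n = 0.500000

Trapezoidal rule: (h/2)[f(x₀) + 2f(x₁) + 2f(x₂) + ... + f(xₙ)]

x_0 = 1.2500, f(x_0) = 5.500000, coefficient = 1
x_1 = 1.7500, f(x_1) = 6.500000, coefficient = 2
x_2 = 2.2500, f(x_2) = 7.500000, coefficient = 2
x_3 = 2.7500, f(x_3) = 8.500000, coefficient = 2
x_4 = 3.2500, f(x_4) = 9.500000, coefficient = 2
x_5 = 3.7500, f(x_5) = 10.500000, coefficient = 2
x_6 = 4.2500, f(x_6) = 11.500000, coefficient = 1

I ≈ (0.500000/2) × 102.000000 = 25.500000
Exact value: 25.500000
Error: 0.000000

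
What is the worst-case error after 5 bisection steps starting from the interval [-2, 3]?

Bisection error bound: |error| ≤ (b-a)/2^n
|error| ≤ (3 - (-2))/2^5 = 5/2^5
|error| ≤ 0.1562500000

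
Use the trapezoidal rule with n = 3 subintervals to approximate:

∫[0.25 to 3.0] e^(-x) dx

f(x) = e^(-x)
a = 0.25, b = 3.0, n = 3
h = (b - a)/n = 0.916667

Trapezoidal rule: (h/2)[f(x₀) + 2f(x₁) + 2f(x₂) + ... + f(xₙ)]

x_0 = 0.2500, f(x_0) = 0.778801, coefficient = 1
x_1 = 1.1667, f(x_1) = 0.311403, coefficient = 2
x_2 = 2.0833, f(x_2) = 0.124514, coefficient = 2
x_3 = 3.0000, f(x_3) = 0.049787, coefficient = 1

I ≈ (0.916667/2) × 1.700423 = 0.779361
Exact value: 0.729014
Error: 0.050347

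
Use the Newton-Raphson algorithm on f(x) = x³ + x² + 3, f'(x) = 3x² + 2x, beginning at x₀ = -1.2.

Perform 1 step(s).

f(x) = x³ + x² + 3
f'(x) = 3x² + 2x
x₀ = -1.2

Newton-Raphson formula: x_{n+1} = x_n - f(x_n)/f'(x_n)

Iteration 1:
  f(-1.200000) = 2.712000
  f'(-1.200000) = 1.920000
  x_1 = -1.200000 - 2.712000/1.920000 = -2.612500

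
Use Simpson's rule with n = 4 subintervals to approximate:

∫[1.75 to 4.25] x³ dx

f(x) = x³
a = 1.75, b = 4.25, n = 4
h = (b - a)/n = 0.625000

Simpson's rule: (h/3)[f(x₀) + 4f(x₁) + 2f(x₂) + ... + f(xₙ)]

x_0 = 1.7500, f(x_0) = 5.359375, coefficient = 1
x_1 = 2.3750, f(x_1) = 13.396484, coefficient = 4
x_2 = 3.0000, f(x_2) = 27.000000, coefficient = 2
x_3 = 3.6250, f(x_3) = 47.634766, coefficient = 4
x_4 = 4.2500, f(x_4) = 76.765625, coefficient = 1

I ≈ (0.625000/3) × 380.250000 = 79.218750
Exact value: 79.218750
Error: 0.000000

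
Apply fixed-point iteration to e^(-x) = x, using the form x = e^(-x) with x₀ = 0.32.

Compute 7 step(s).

Equation: e^(-x) = x
Fixed-point form: x = e^(-x)
x₀ = 0.32

x_1 = g(0.320000) = 0.726149
x_2 = g(0.726149) = 0.483768
x_3 = g(0.483768) = 0.616456
x_4 = g(0.616456) = 0.539854
x_5 = g(0.539854) = 0.582833
x_6 = g(0.582833) = 0.558314
x_7 = g(0.558314) = 0.572173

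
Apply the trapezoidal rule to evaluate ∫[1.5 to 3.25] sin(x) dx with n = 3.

f(x) = sin(x)
a = 1.5, b = 3.25, n = 3
h = (b - a)/n = 0.583333

Trapezoidal rule: (h/2)[f(x₀) + 2f(x₁) + 2f(x₂) + ... + f(xₙ)]

x_0 = 1.5000, f(x_0) = 0.997495, coefficient = 1
x_1 = 2.0833, f(x_1) = 0.871503, coefficient = 2
x_2 = 2.6667, f(x_2) = 0.457273, coefficient = 2
x_3 = 3.2500, f(x_3) = -0.108195, coefficient = 1

I ≈ (0.583333/2) × 3.546851 = 1.034498
Exact value: 1.064867
Error: 0.030369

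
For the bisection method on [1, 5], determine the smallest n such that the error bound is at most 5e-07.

We need (b-a)/2^n ≤ 5e-07
(5 - 1)/2^n ≤ 5e-07
4/2^n ≤ 5e-07
2^n ≥ 8000000
n ≥ log₂(8000000) = 22.93
n ≥ 23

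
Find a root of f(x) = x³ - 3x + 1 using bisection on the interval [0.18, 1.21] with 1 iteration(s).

f(x) = x³ - 3x + 1
Initial interval: [0.18, 1.21]

Iteration 1:
  c_1 = (0.180000 + 1.210000)/2 = 0.695000
  f(c_1) = f(0.695000) = -0.749298
  f(a) × f(c) < 0, new interval: [0.180000, 0.695000]

After 1 iteration(s), the approximation is c_1 = 0.695000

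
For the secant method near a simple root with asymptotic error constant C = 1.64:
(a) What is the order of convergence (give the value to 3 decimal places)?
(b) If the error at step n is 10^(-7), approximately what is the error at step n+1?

(a) Secant method has superlinear convergence with order φ = (1+√5)/2 ≈ 1.618.
    This means |e_{n+1}| ≈ C|e_n|^1.618.

(b) With |e_n| = 10^(-7) and C = 1.64:
    |e_{n+1}| ≈ 1.64 × (10^(-7))^1.618 = 1.64 × 10^(-11.33)

(a) ≈ 1.618 (golden ratio); (b) |e_{n+1}| ≈ 7.738e-12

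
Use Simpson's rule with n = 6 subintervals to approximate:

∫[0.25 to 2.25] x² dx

f(x) = x²
a = 0.25, b = 2.25, n = 6
h = (b - a)/n = 0.333333

Simpson's rule: (h/3)[f(x₀) + 4f(x₁) + 2f(x₂) + ... + f(xₙ)]

x_0 = 0.2500, f(x_0) = 0.062500, coefficient = 1
x_1 = 0.5833, f(x_1) = 0.340278, coefficient = 4
x_2 = 0.9167, f(x_2) = 0.840278, coefficient = 2
x_3 = 1.2500, f(x_3) = 1.562500, coefficient = 4
x_4 = 1.5833, f(x_4) = 2.506944, coefficient = 2
x_5 = 1.9167, f(x_5) = 3.673611, coefficient = 4
x_6 = 2.2500, f(x_6) = 5.062500, coefficient = 1

I ≈ (0.333333/3) × 34.125000 = 3.791667
Exact value: 3.791667
Error: 0.000000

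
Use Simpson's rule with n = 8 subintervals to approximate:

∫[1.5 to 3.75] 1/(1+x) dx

f(x) = 1/(1+x)
a = 1.5, b = 3.75, n = 8
h = (b - a)/n = 0.281250

Simpson's rule: (h/3)[f(x₀) + 4f(x₁) + 2f(x₂) + ... + f(xₙ)]

x_0 = 1.5000, f(x_0) = 0.400000, coefficient = 1
x_1 = 1.7812, f(x_1) = 0.359551, coefficient = 4
x_2 = 2.0625, f(x_2) = 0.326531, coefficient = 2
x_3 = 2.3438, f(x_3) = 0.299065, coefficient = 4
x_4 = 2.6250, f(x_4) = 0.275862, coefficient = 2
x_5 = 2.9062, f(x_5) = 0.256000, coefficient = 4
x_6 = 3.1875, f(x_6) = 0.238806, coefficient = 2
x_7 = 3.4688, f(x_7) = 0.223776, coefficient = 4
x_8 = 3.7500, f(x_8) = 0.210526, coefficient = 1

I ≈ (0.281250/3) × 6.846492 = 0.641859
Exact value: 0.641854
Error: 0.000005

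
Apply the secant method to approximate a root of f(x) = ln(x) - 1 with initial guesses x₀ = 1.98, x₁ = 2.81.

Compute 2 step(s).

f(x) = ln(x) - 1
x₀ = 1.98, x₁ = 2.81

Secant formula: x_{n+1} = x_n - f(x_n)(x_n - x_{n-1})/(f(x_n) - f(x_{n-1}))

Iteration 1:
  f(1.980000) = -0.316903
  f(2.810000) = 0.033184
  x_2 = 2.810000 - 0.033184×(2.810000 - 1.980000)/(0.033184 - (-0.316903))
       = 2.731325
Iteration 2:
  f(2.810000) = 0.033184
  f(2.731325) = 0.004787
  x_3 = 2.731325 - 0.004787×(2.731325 - 2.810000)/(0.004787 - 0.033184)
       = 2.718063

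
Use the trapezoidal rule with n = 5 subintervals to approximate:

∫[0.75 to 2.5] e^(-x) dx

f(x) = e^(-x)
a = 0.75, b = 2.5, n = 5
h = (b - a)/n = 0.350000

Trapezoidal rule: (h/2)[f(x₀) + 2f(x₁) + 2f(x₂) + ... + f(xₙ)]

x_0 = 0.7500, f(x_0) = 0.472367, coefficient = 1
x_1 = 1.1000, f(x_1) = 0.332871, coefficient = 2
x_2 = 1.4500, f(x_2) = 0.234570, coefficient = 2
x_3 = 1.8000, f(x_3) = 0.165299, coefficient = 2
x_4 = 2.1500, f(x_4) = 0.116484, coefficient = 2
x_5 = 2.5000, f(x_5) = 0.082085, coefficient = 1

I ≈ (0.350000/2) × 2.252900 = 0.394258
Exact value: 0.390282
Error: 0.003976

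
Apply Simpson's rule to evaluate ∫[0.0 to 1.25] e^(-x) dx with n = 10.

f(x) = e^(-x)
a = 0.0, b = 1.25, n = 10
h = (b - a)/n = 0.125000

Simpson's rule: (h/3)[f(x₀) + 4f(x₁) + 2f(x₂) + ... + f(xₙ)]

x_0 = 0.0000, f(x_0) = 1.000000, coefficient = 1
x_1 = 0.1250, f(x_1) = 0.882497, coefficient = 4
x_2 = 0.2500, f(x_2) = 0.778801, coefficient = 2
x_3 = 0.3750, f(x_3) = 0.687289, coefficient = 4
x_4 = 0.5000, f(x_4) = 0.606531, coefficient = 2
x_5 = 0.6250, f(x_5) = 0.535261, coefficient = 4
x_6 = 0.7500, f(x_6) = 0.472367, coefficient = 2
x_7 = 0.8750, f(x_7) = 0.416862, coefficient = 4
x_8 = 1.0000, f(x_8) = 0.367879, coefficient = 2
x_9 = 1.1250, f(x_9) = 0.324652, coefficient = 4
x_10 = 1.2500, f(x_10) = 0.286505, coefficient = 1

I ≈ (0.125000/3) × 17.123908 = 0.713496
Exact value: 0.713495
Error: 0.000001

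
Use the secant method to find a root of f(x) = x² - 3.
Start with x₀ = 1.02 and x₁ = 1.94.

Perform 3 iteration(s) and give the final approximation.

f(x) = x² - 3
x₀ = 1.02, x₁ = 1.94

Secant formula: x_{n+1} = x_n - f(x_n)(x_n - x_{n-1})/(f(x_n) - f(x_{n-1}))

Iteration 1:
  f(1.020000) = -1.959600
  f(1.940000) = 0.763600
  x_2 = 1.940000 - 0.763600×(1.940000 - 1.020000)/(0.763600 - (-1.959600))
       = 1.682027
Iteration 2:
  f(1.940000) = 0.763600
  f(1.682027) = -0.170785
  x_3 = 1.682027 - (-0.170785)×(1.682027 - 1.940000)/(-0.170785 - 0.763600)
       = 1.729179
Iteration 3:
  f(1.682027) = -0.170785
  f(1.729179) = -0.009941
  x_4 = 1.729179 - (-0.009941)×(1.729179 - 1.682027)/(-0.009941 - (-0.170785))
       = 1.732093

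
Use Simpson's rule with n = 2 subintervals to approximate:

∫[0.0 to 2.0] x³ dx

f(x) = x³
a = 0.0, b = 2.0, n = 2
h = (b - a)/n = 1.000000

Simpson's rule: (h/3)[f(x₀) + 4f(x₁) + 2f(x₂) + ... + f(xₙ)]

x_0 = 0.0000, f(x_0) = 0.000000, coefficient = 1
x_1 = 1.0000, f(x_1) = 1.000000, coefficient = 4
x_2 = 2.0000, f(x_2) = 8.000000, coefficient = 1

I ≈ (1.000000/3) × 12.000000 = 4.000000
Exact value: 4.000000
Error: 0.000000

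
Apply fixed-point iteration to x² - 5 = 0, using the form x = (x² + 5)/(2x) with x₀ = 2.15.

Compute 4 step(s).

Equation: x² - 5 = 0
Fixed-point form: x = (x² + 5)/(2x)
x₀ = 2.15

x_1 = g(2.150000) = 2.237791
x_2 = g(2.237791) = 2.236069
x_3 = g(2.236069) = 2.236068
x_4 = g(2.236068) = 2.236068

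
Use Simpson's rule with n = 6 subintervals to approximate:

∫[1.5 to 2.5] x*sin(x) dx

f(x) = x*sin(x)
a = 1.5, b = 2.5, n = 6
h = (b - a)/n = 0.166667

Simpson's rule: (h/3)[f(x₀) + 4f(x₁) + 2f(x₂) + ... + f(xₙ)]

x_0 = 1.5000, f(x_0) = 1.496242, coefficient = 1
x_1 = 1.6667, f(x_1) = 1.659013, coefficient = 4
x_2 = 1.8333, f(x_2) = 1.770514, coefficient = 2
x_3 = 2.0000, f(x_3) = 1.818595, coefficient = 4
x_4 = 2.1667, f(x_4) = 1.793264, coefficient = 2
x_5 = 2.3333, f(x_5) = 1.687200, coefficient = 4
x_6 = 2.5000, f(x_6) = 1.496180, coefficient = 1

I ≈ (0.166667/3) × 30.779212 = 1.709956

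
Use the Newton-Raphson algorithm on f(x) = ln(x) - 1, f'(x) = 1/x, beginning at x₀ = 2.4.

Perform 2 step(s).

f(x) = ln(x) - 1
f'(x) = 1/x
x₀ = 2.4

Newton-Raphson formula: x_{n+1} = x_n - f(x_n)/f'(x_n)

Iteration 1:
  f(2.400000) = -0.124531
  f'(2.400000) = 0.416667
  x_1 = 2.400000 - (-0.124531)/0.416667 = 2.698875
Iteration 2:
  f(2.698875) = -0.007165
  f'(2.698875) = 0.370525
  x_2 = 2.698875 - (-0.007165)/0.370525 = 2.718212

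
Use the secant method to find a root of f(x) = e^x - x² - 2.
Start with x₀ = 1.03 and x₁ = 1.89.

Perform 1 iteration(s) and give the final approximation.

f(x) = e^x - x² - 2
x₀ = 1.03, x₁ = 1.89

Secant formula: x_{n+1} = x_n - f(x_n)(x_n - x_{n-1})/(f(x_n) - f(x_{n-1}))

Iteration 1:
  f(1.030000) = -0.259834
  f(1.890000) = 1.047269
  x_2 = 1.890000 - 1.047269×(1.890000 - 1.030000)/(1.047269 - (-0.259834))
       = 1.200956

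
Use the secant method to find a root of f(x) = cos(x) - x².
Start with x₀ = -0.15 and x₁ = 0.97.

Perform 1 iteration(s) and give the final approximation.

f(x) = cos(x) - x²
x₀ = -0.15, x₁ = 0.97

Secant formula: x_{n+1} = x_n - f(x_n)(x_n - x_{n-1})/(f(x_n) - f(x_{n-1}))

Iteration 1:
  f(-0.150000) = 0.966271
  f(0.970000) = -0.375600
  x_2 = 0.970000 - (-0.375600)×(0.970000 - (-0.150000))/(-0.375600 - 0.966271)
       = 0.656503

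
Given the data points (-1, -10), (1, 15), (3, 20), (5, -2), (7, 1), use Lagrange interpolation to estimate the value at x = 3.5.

Lagrange interpolation formula:
P(x) = Σ yᵢ × Lᵢ(x)
where Lᵢ(x) = Π_{j≠i} (x - xⱼ)/(xᵢ - xⱼ)

L_0(3.5) = (3.5 - 1)/(-1 - 1) × (3.5 - 3)/(-1 - 3) × (3.5 - 5)/(-1 - 5) × (3.5 - 7)/(-1 - 7) = 0.017090
L_1(3.5) = (3.5 - (-1))/(1 - (-1)) × (3.5 - 3)/(1 - 3) × (3.5 - 5)/(1 - 5) × (3.5 - 7)/(1 - 7) = -0.123047
L_2(3.5) = (3.5 - (-1))/(3 - (-1)) × (3.5 - 1)/(3 - 1) × (3.5 - 5)/(3 - 5) × (3.5 - 7)/(3 - 7) = 0.922852
L_3(3.5) = (3.5 - (-1))/(5 - (-1)) × (3.5 - 1)/(5 - 1) × (3.5 - 3)/(5 - 3) × (3.5 - 7)/(5 - 7) = 0.205078
L_4(3.5) = (3.5 - (-1))/(7 - (-1)) × (3.5 - 1)/(7 - 1) × (3.5 - 3)/(7 - 3) × (3.5 - 5)/(7 - 5) = -0.021973

P(3.5) = (-10)×L_0(3.5) + 15×L_1(3.5) + 20×L_2(3.5) + (-2)×L_3(3.5) + 1×L_4(3.5)
P(3.5) = 16.008301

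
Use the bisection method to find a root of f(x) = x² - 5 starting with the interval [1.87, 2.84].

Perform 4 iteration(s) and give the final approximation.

f(x) = x² - 5
Initial interval: [1.87, 2.84]

Iteration 1:
  c_1 = (1.870000 + 2.840000)/2 = 2.355000
  f(c_1) = f(2.355000) = 0.546025
  f(a) × f(c) < 0, new interval: [1.870000, 2.355000]
Iteration 2:
  c_2 = (1.870000 + 2.355000)/2 = 2.112500
  f(c_2) = f(2.112500) = -0.537344
  f(a) × f(c) ≥ 0, new interval: [2.112500, 2.355000]
Iteration 3:
  c_3 = (2.112500 + 2.355000)/2 = 2.233750
  f(c_3) = f(2.233750) = -0.010361
  f(a) × f(c) ≥ 0, new interval: [2.233750, 2.355000]
Iteration 4:
  c_4 = (2.233750 + 2.355000)/2 = 2.294375
  f(c_4) = f(2.294375) = 0.264157
  f(a) × f(c) < 0, new interval: [2.233750, 2.294375]

After 4 iteration(s), the approximation is c_4 = 2.294375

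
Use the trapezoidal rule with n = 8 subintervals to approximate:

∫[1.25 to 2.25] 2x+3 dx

f(x) = 2x+3
a = 1.25, b = 2.25, n = 8
h = (b - a)/n = 0.125000

Trapezoidal rule: (h/2)[f(x₀) + 2f(x₁) + 2f(x₂) + ... + f(xₙ)]

x_0 = 1.2500, f(x_0) = 5.500000, coefficient = 1
x_1 = 1.3750, f(x_1) = 5.750000, coefficient = 2
x_2 = 1.5000, f(x_2) = 6.000000, coefficient = 2
x_3 = 1.6250, f(x_3) = 6.250000, coefficient = 2
x_4 = 1.7500, f(x_4) = 6.500000, coefficient = 2
x_5 = 1.8750, f(x_5) = 6.750000, coefficient = 2
x_6 = 2.0000, f(x_6) = 7.000000, coefficient = 2
x_7 = 2.1250, f(x_7) = 7.250000, coefficient = 2
x_8 = 2.2500, f(x_8) = 7.500000, coefficient = 1

I ≈ (0.125000/2) × 104.000000 = 6.500000
Exact value: 6.500000
Error: 0.000000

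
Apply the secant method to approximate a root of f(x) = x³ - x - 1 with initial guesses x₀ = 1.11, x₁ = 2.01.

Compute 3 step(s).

f(x) = x³ - x - 1
x₀ = 1.11, x₁ = 2.01

Secant formula: x_{n+1} = x_n - f(x_n)(x_n - x_{n-1})/(f(x_n) - f(x_{n-1}))

Iteration 1:
  f(1.110000) = -0.742369
  f(2.010000) = 5.110601
  x_2 = 2.010000 - 5.110601×(2.010000 - 1.110000)/(5.110601 - (-0.742369))
       = 1.224153
Iteration 2:
  f(2.010000) = 5.110601
  f(1.224153) = -0.389699
  x_3 = 1.224153 - (-0.389699)×(1.224153 - 2.010000)/(-0.389699 - 5.110601)
       = 1.279830
Iteration 3:
  f(1.224153) = -0.389699
  f(1.279830) = -0.183512
  x_4 = 1.279830 - (-0.183512)×(1.279830 - 1.224153)/(-0.183512 - (-0.389699))
       = 1.329385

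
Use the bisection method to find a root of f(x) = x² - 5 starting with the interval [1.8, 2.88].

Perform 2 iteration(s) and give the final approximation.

f(x) = x² - 5
Initial interval: [1.8, 2.88]

Iteration 1:
  c_1 = (1.800000 + 2.880000)/2 = 2.340000
  f(c_1) = f(2.340000) = 0.475600
  f(a) × f(c) < 0, new interval: [1.800000, 2.340000]
Iteration 2:
  c_2 = (1.800000 + 2.340000)/2 = 2.070000
  f(c_2) = f(2.070000) = -0.715100
  f(a) × f(c) ≥ 0, new interval: [2.070000, 2.340000]

After 2 iteration(s), the approximation is c_2 = 2.070000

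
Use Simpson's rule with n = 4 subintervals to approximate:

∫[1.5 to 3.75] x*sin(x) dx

f(x) = x*sin(x)
a = 1.5, b = 3.75, n = 4
h = (b - a)/n = 0.562500

Simpson's rule: (h/3)[f(x₀) + 4f(x₁) + 2f(x₂) + ... + f(xₙ)]

x_0 = 1.5000, f(x_0) = 1.496242, coefficient = 1
x_1 = 2.0625, f(x_1) = 1.818155, coefficient = 4
x_2 = 2.6250, f(x_2) = 1.296541, coefficient = 2
x_3 = 3.1875, f(x_3) = -0.146278, coefficient = 4
x_4 = 3.7500, f(x_4) = -2.143355, coefficient = 1

I ≈ (0.562500/3) × 8.633477 = 1.618777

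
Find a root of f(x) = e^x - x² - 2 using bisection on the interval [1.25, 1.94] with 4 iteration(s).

f(x) = e^x - x² - 2
Initial interval: [1.25, 1.94]

Iteration 1:
  c_1 = (1.250000 + 1.940000)/2 = 1.595000
  f(c_1) = f(1.595000) = 0.384304
  f(a) × f(c) < 0, new interval: [1.250000, 1.595000]
Iteration 2:
  c_2 = (1.250000 + 1.595000)/2 = 1.422500
  f(c_2) = f(1.422500) = 0.123970
  f(a) × f(c) < 0, new interval: [1.250000, 1.422500]
Iteration 3:
  c_3 = (1.250000 + 1.422500)/2 = 1.336250
  f(c_3) = f(1.336250) = 0.019185
  f(a) × f(c) < 0, new interval: [1.250000, 1.336250]
Iteration 4:
  c_4 = (1.250000 + 1.336250)/2 = 1.293125
  f(c_4) = f(1.293125) = -0.028015
  f(a) × f(c) ≥ 0, new interval: [1.293125, 1.336250]

After 4 iteration(s), the approximation is c_4 = 1.293125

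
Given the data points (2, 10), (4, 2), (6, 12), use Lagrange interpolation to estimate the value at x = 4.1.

Lagrange interpolation formula:
P(x) = Σ yᵢ × Lᵢ(x)
where Lᵢ(x) = Π_{j≠i} (x - xⱼ)/(xᵢ - xⱼ)

L_0(4.1) = (4.1 - 4)/(2 - 4) × (4.1 - 6)/(2 - 6) = -0.023750
L_1(4.1) = (4.1 - 2)/(4 - 2) × (4.1 - 6)/(4 - 6) = 0.997500
L_2(4.1) = (4.1 - 2)/(6 - 2) × (4.1 - 4)/(6 - 4) = 0.026250

P(4.1) = 10×L_0(4.1) + 2×L_1(4.1) + 12×L_2(4.1)
P(4.1) = 2.072500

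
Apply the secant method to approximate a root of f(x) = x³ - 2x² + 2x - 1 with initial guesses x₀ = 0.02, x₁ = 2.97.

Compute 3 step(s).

f(x) = x³ - 2x² + 2x - 1
x₀ = 0.02, x₁ = 2.97

Secant formula: x_{n+1} = x_n - f(x_n)(x_n - x_{n-1})/(f(x_n) - f(x_{n-1}))

Iteration 1:
  f(0.020000) = -0.960792
  f(2.970000) = 13.496273
  x_2 = 2.970000 - 13.496273×(2.970000 - 0.020000)/(13.496273 - (-0.960792))
       = 0.216052
Iteration 2:
  f(2.970000) = 13.496273
  f(0.216052) = -0.651168
  x_3 = 0.216052 - (-0.651168)×(0.216052 - 2.970000)/(-0.651168 - 13.496273)
       = 0.342809
Iteration 3:
  f(0.216052) = -0.651168
  f(0.342809) = -0.509132
  x_4 = 0.342809 - (-0.509132)×(0.342809 - 0.216052)/(-0.509132 - (-0.651168))
       = 0.797172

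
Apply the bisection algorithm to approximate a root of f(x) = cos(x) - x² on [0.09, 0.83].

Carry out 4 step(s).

f(x) = cos(x) - x²
Initial interval: [0.09, 0.83]

Iteration 1:
  c_1 = (0.090000 + 0.830000)/2 = 0.460000
  f(c_1) = f(0.460000) = 0.684452
  f(a) × f(c) ≥ 0, new interval: [0.460000, 0.830000]
Iteration 2:
  c_2 = (0.460000 + 0.830000)/2 = 0.645000
  f(c_2) = f(0.645000) = 0.383075
  f(a) × f(c) ≥ 0, new interval: [0.645000, 0.830000]
Iteration 3:
  c_3 = (0.645000 + 0.830000)/2 = 0.737500
  f(c_3) = f(0.737500) = 0.196246
  f(a) × f(c) ≥ 0, new interval: [0.737500, 0.830000]
Iteration 4:
  c_4 = (0.737500 + 0.830000)/2 = 0.783750
  f(c_4) = f(0.783750) = 0.094007
  f(a) × f(c) ≥ 0, new interval: [0.783750, 0.830000]

After 4 iteration(s), the approximation is c_4 = 0.783750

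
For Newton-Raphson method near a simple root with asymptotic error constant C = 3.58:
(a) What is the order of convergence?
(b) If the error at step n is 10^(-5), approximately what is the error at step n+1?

(a) Newton-Raphson has quadratic (order 2) convergence near simple roots.
    This means |e_{n+1}| ≈ C|e_n|².

(b) With |e_n| = 10^(-5) and C = 3.58:
    |e_{n+1}| ≈ 3.58 × (10^(-5))² = 3.58 × 10^(-10)

(a) 2 (quadratic); (b) |e_{n+1}| ≈ 3.580e-10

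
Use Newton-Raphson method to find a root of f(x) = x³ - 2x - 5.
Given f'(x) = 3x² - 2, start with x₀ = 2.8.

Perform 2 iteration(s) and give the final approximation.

f(x) = x³ - 2x - 5
f'(x) = 3x² - 2
x₀ = 2.8

Newton-Raphson formula: x_{n+1} = x_n - f(x_n)/f'(x_n)

Iteration 1:
  f(2.800000) = 11.352000
  f'(2.800000) = 21.520000
  x_1 = 2.800000 - 11.352000/21.520000 = 2.272491
Iteration 2:
  f(2.272491) = 2.190647
  f'(2.272491) = 13.492642
  x_2 = 2.272491 - 2.190647/13.492642 = 2.110132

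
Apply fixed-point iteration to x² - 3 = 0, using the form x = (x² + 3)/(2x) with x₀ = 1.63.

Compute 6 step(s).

Equation: x² - 3 = 0
Fixed-point form: x = (x² + 3)/(2x)
x₀ = 1.63

x_1 = g(1.630000) = 1.735245
x_2 = g(1.735245) = 1.732054
x_3 = g(1.732054) = 1.732051
x_4 = g(1.732051) = 1.732051
x_5 = g(1.732051) = 1.732051
x_6 = g(1.732051) = 1.732051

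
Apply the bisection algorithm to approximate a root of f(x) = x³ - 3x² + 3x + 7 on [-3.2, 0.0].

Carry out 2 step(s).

f(x) = x³ - 3x² + 3x + 7
Initial interval: [-3.2, 0.0]

Iteration 1:
  c_1 = (-3.200000 + 0.000000)/2 = -1.600000
  f(c_1) = f(-1.600000) = -9.576000
  f(a) × f(c) ≥ 0, new interval: [-1.600000, 0.000000]
Iteration 2:
  c_2 = (-1.600000 + 0.000000)/2 = -0.800000
  f(c_2) = f(-0.800000) = 2.168000
  f(a) × f(c) < 0, new interval: [-1.600000, -0.800000]

After 2 iteration(s), the approximation is c_2 = -0.800000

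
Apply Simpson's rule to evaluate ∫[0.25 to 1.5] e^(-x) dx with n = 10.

f(x) = e^(-x)
a = 0.25, b = 1.5, n = 10
h = (b - a)/n = 0.125000

Simpson's rule: (h/3)[f(x₀) + 4f(x₁) + 2f(x₂) + ... + f(xₙ)]

x_0 = 0.2500, f(x_0) = 0.778801, coefficient = 1
x_1 = 0.3750, f(x_1) = 0.687289, coefficient = 4
x_2 = 0.5000, f(x_2) = 0.606531, coefficient = 2
x_3 = 0.6250, f(x_3) = 0.535261, coefficient = 4
x_4 = 0.7500, f(x_4) = 0.472367, coefficient = 2
x_5 = 0.8750, f(x_5) = 0.416862, coefficient = 4
x_6 = 1.0000, f(x_6) = 0.367879, coefficient = 2
x_7 = 1.1250, f(x_7) = 0.324652, coefficient = 4
x_8 = 1.2500, f(x_8) = 0.286505, coefficient = 2
x_9 = 1.3750, f(x_9) = 0.252840, coefficient = 4
x_10 = 1.5000, f(x_10) = 0.223130, coefficient = 1

I ≈ (0.125000/3) × 13.336113 = 0.555671
Exact value: 0.555671
Error: 0.000001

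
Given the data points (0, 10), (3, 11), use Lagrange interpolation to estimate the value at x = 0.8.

Lagrange interpolation formula:
P(x) = Σ yᵢ × Lᵢ(x)
where Lᵢ(x) = Π_{j≠i} (x - xⱼ)/(xᵢ - xⱼ)

L_0(0.8) = (0.8 - 3)/(0 - 3) = 0.733333
L_1(0.8) = (0.8 - 0)/(3 - 0) = 0.266667

P(0.8) = 10×L_0(0.8) + 11×L_1(0.8)
P(0.8) = 10.266667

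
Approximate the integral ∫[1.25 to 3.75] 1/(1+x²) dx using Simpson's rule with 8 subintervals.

f(x) = 1/(1+x²)
a = 1.25, b = 3.75, n = 8
h = (b - a)/n = 0.312500

Simpson's rule: (h/3)[f(x₀) + 4f(x₁) + 2f(x₂) + ... + f(xₙ)]

x_0 = 1.2500, f(x_0) = 0.390244, coefficient = 1
x_1 = 1.5625, f(x_1) = 0.290579, coefficient = 4
x_2 = 1.8750, f(x_2) = 0.221453, coefficient = 2
x_3 = 2.1875, f(x_3) = 0.172856, coefficient = 4
x_4 = 2.5000, f(x_4) = 0.137931, coefficient = 2
x_5 = 2.8125, f(x_5) = 0.112231, coefficient = 4
x_6 = 3.1250, f(x_6) = 0.092888, coefficient = 2
x_7 = 3.4375, f(x_7) = 0.078025, coefficient = 4
x_8 = 3.7500, f(x_8) = 0.066390, coefficient = 1

I ≈ (0.312500/3) × 3.975945 = 0.414161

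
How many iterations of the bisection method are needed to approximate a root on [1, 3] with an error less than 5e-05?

We need (b-a)/2^n ≤ 5e-05
(3 - 1)/2^n ≤ 5e-05
2/2^n ≤ 5e-05
2^n ≥ 40000
n ≥ log₂(40000) = 15.29
n ≥ 16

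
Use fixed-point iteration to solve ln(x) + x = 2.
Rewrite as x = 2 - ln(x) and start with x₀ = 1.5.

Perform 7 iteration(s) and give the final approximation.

Equation: ln(x) + x = 2
Fixed-point form: x = 2 - ln(x)
x₀ = 1.5

x_1 = g(1.500000) = 1.594535
x_2 = g(1.594535) = 1.533418
x_3 = g(1.533418) = 1.572501
x_4 = g(1.572501) = 1.547333
x_5 = g(1.547333) = 1.563467
x_6 = g(1.563467) = 1.553094
x_7 = g(1.553094) = 1.559751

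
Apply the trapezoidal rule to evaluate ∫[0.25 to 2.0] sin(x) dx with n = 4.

f(x) = sin(x)
a = 0.25, b = 2.0, n = 4
h = (b - a)/n = 0.437500

Trapezoidal rule: (h/2)[f(x₀) + 2f(x₁) + 2f(x₂) + ... + f(xₙ)]

x_0 = 0.2500, f(x_0) = 0.247404, coefficient = 1
x_1 = 0.6875, f(x_1) = 0.634607, coefficient = 2
x_2 = 1.1250, f(x_2) = 0.902268, coefficient = 2
x_3 = 1.5625, f(x_3) = 0.999966, coefficient = 2
x_4 = 2.0000, f(x_4) = 0.909297, coefficient = 1

I ≈ (0.437500/2) × 6.230382 = 1.362896
Exact value: 1.385059
Error: 0.022163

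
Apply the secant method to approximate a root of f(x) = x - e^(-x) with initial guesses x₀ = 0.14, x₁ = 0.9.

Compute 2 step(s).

f(x) = x - e^(-x)
x₀ = 0.14, x₁ = 0.9

Secant formula: x_{n+1} = x_n - f(x_n)(x_n - x_{n-1})/(f(x_n) - f(x_{n-1}))

Iteration 1:
  f(0.140000) = -0.729358
  f(0.900000) = 0.493430
  x_2 = 0.900000 - 0.493430×(0.900000 - 0.140000)/(0.493430 - (-0.729358))
       = 0.593318
Iteration 2:
  f(0.900000) = 0.493430
  f(0.593318) = 0.040827
  x_3 = 0.593318 - 0.040827×(0.593318 - 0.900000)/(0.040827 - 0.493430)
       = 0.565654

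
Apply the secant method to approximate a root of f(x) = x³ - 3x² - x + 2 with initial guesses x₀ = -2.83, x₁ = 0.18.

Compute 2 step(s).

f(x) = x³ - 3x² - x + 2
x₀ = -2.83, x₁ = 0.18

Secant formula: x_{n+1} = x_n - f(x_n)(x_n - x_{n-1})/(f(x_n) - f(x_{n-1}))

Iteration 1:
  f(-2.830000) = -41.861887
  f(0.180000) = 1.728632
  x_2 = 0.180000 - 1.728632×(0.180000 - (-2.830000))/(1.728632 - (-41.861887))
       = 0.060635
Iteration 2:
  f(0.180000) = 1.728632
  f(0.060635) = 1.928558
  x_3 = 0.060635 - 1.928558×(0.060635 - 0.180000)/(1.928558 - 1.728632)
       = 1.212072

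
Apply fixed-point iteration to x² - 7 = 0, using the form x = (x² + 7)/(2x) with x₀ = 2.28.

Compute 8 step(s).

Equation: x² - 7 = 0
Fixed-point form: x = (x² + 7)/(2x)
x₀ = 2.28

x_1 = g(2.280000) = 2.675088
x_2 = g(2.675088) = 2.645912
x_3 = g(2.645912) = 2.645751
x_4 = g(2.645751) = 2.645751
x_5 = g(2.645751) = 2.645751
x_6 = g(2.645751) = 2.645751
x_7 = g(2.645751) = 2.645751
x_8 = g(2.645751) = 2.645751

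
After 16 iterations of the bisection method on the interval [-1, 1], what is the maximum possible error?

Bisection error bound: |error| ≤ (b-a)/2^n
|error| ≤ (1 - (-1))/2^16 = 2/2^16
|error| ≤ 0.0000305176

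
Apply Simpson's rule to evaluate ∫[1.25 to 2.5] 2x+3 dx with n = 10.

f(x) = 2x+3
a = 1.25, b = 2.5, n = 10
h = (b - a)/n = 0.125000

Simpson's rule: (h/3)[f(x₀) + 4f(x₁) + 2f(x₂) + ... + f(xₙ)]

x_0 = 1.2500, f(x_0) = 5.500000, coefficient = 1
x_1 = 1.3750, f(x_1) = 5.750000, coefficient = 4
x_2 = 1.5000, f(x_2) = 6.000000, coefficient = 2
x_3 = 1.6250, f(x_3) = 6.250000, coefficient = 4
x_4 = 1.7500, f(x_4) = 6.500000, coefficient = 2
x_5 = 1.8750, f(x_5) = 6.750000, coefficient = 4
x_6 = 2.0000, f(x_6) = 7.000000, coefficient = 2
x_7 = 2.1250, f(x_7) = 7.250000, coefficient = 4
x_8 = 2.2500, f(x_8) = 7.500000, coefficient = 2
x_9 = 2.3750, f(x_9) = 7.750000, coefficient = 4
x_10 = 2.5000, f(x_10) = 8.000000, coefficient = 1

I ≈ (0.125000/3) × 202.500000 = 8.437500
Exact value: 8.437500
Error: 0.000000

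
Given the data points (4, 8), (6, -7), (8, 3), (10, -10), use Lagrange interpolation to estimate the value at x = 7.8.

Lagrange interpolation formula:
P(x) = Σ yᵢ × Lᵢ(x)
where Lᵢ(x) = Π_{j≠i} (x - xⱼ)/(xᵢ - xⱼ)

L_0(7.8) = (7.8 - 6)/(4 - 6) × (7.8 - 8)/(4 - 8) × (7.8 - 10)/(4 - 10) = -0.016500
L_1(7.8) = (7.8 - 4)/(6 - 4) × (7.8 - 8)/(6 - 8) × (7.8 - 10)/(6 - 10) = 0.104500
L_2(7.8) = (7.8 - 4)/(8 - 4) × (7.8 - 6)/(8 - 6) × (7.8 - 10)/(8 - 10) = 0.940500
L_3(7.8) = (7.8 - 4)/(10 - 4) × (7.8 - 6)/(10 - 6) × (7.8 - 8)/(10 - 8) = -0.028500

P(7.8) = 8×L_0(7.8) + (-7)×L_1(7.8) + 3×L_2(7.8) + (-10)×L_3(7.8)
P(7.8) = 2.243000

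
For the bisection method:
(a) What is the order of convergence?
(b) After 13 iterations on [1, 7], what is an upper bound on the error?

(a) Bisection has linear (order 1) convergence; the error is halved each step.

(b) Error bound = (b-a)/2^n = (7 - 1)/2^{13}
    = 6/2^{13}

(a) 1 (linear); (b) error ≤ 7.32e-04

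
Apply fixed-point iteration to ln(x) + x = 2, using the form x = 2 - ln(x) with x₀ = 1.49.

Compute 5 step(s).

Equation: ln(x) + x = 2
Fixed-point form: x = 2 - ln(x)
x₀ = 1.49

x_1 = g(1.490000) = 1.601224
x_2 = g(1.601224) = 1.529232
x_3 = g(1.529232) = 1.575235
x_4 = g(1.575235) = 1.545596
x_5 = g(1.545596) = 1.564591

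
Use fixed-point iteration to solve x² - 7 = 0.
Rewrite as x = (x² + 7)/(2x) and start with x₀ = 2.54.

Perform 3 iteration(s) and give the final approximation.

Equation: x² - 7 = 0
Fixed-point form: x = (x² + 7)/(2x)
x₀ = 2.54

x_1 = g(2.540000) = 2.647953
x_2 = g(2.647953) = 2.645752
x_3 = g(2.645752) = 2.645751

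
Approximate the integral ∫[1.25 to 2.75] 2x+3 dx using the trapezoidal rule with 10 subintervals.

f(x) = 2x+3
a = 1.25, b = 2.75, n = 10
h = (b - a)/n = 0.150000

Trapezoidal rule: (h/2)[f(x₀) + 2f(x₁) + 2f(x₂) + ... + f(xₙ)]

x_0 = 1.2500, f(x_0) = 5.500000, coefficient = 1
x_1 = 1.4000, f(x_1) = 5.800000, coefficient = 2
x_2 = 1.5500, f(x_2) = 6.100000, coefficient = 2
x_3 = 1.7000, f(x_3) = 6.400000, coefficient = 2
x_4 = 1.8500, f(x_4) = 6.700000, coefficient = 2
x_5 = 2.0000, f(x_5) = 7.000000, coefficient = 2
x_6 = 2.1500, f(x_6) = 7.300000, coefficient = 2
x_7 = 2.3000, f(x_7) = 7.600000, coefficient = 2
x_8 = 2.4500, f(x_8) = 7.900000, coefficient = 2
x_9 = 2.6000, f(x_9) = 8.200000, coefficient = 2
x_10 = 2.7500, f(x_10) = 8.500000, coefficient = 1

I ≈ (0.150000/2) × 140.000000 = 10.500000
Exact value: 10.500000
Error: 0.000000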